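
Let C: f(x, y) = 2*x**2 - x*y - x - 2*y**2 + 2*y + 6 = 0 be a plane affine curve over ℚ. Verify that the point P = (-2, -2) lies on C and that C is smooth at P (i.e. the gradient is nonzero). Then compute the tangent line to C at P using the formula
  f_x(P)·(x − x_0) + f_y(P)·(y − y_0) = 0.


Tangent line at P: -7*x + 12*y + 10 = 0.

Step 1: f(-2, -2) = 0, so P lies on C.
Step 2: partial derivatives
  f_x(x, y) = 4*x - y - 1, f_y(x, y) = -x - 4*y + 2.
  f_x(P) = -7, f_y(P) = 12 (gradient nonzero, so P is smooth).
Step 3: tangent line at P: -7·(x − -2) + 12·(y − -2) = 0.
Expanding: -7*x + 12*y + 10 = 0.


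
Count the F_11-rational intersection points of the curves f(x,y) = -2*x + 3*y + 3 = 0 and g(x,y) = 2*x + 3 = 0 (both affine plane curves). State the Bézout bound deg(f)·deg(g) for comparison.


Common zeros: {(4, 9)}; count = 1; Bézout bound = 1.

deg(f) = 1, deg(g) = 1, so Bézout bound = 1.
Scan x ∈ F_11. For each x, list the y ∈ F_11 with f(x, y) ≡ 0 and those with g(x, y) ≡ 0 (mod 11); the common zeros in that column are the intersection.
  x = 0: f ≡ 0 at y ∈ {10}; g ≡ 0 at y ∈ ∅; common: ∅.
  x = 1: f ≡ 0 at y ∈ {7}; g ≡ 0 at y ∈ ∅; common: ∅.
  x = 2: f ≡ 0 at y ∈ {4}; g ≡ 0 at y ∈ ∅; common: ∅.
  x = 3: f ≡ 0 at y ∈ {1}; g ≡ 0 at y ∈ ∅; common: ∅.
  x = 4: f ≡ 0 at y ∈ {9}; g ≡ 0 at y ∈ {0, 1, 2, 3, 4, 5, 6, 7, 8, 9, 10}; common: {9}.
  x = 5: f ≡ 0 at y ∈ {6}; g ≡ 0 at y ∈ ∅; common: ∅.
  x = 6: f ≡ 0 at y ∈ {3}; g ≡ 0 at y ∈ ∅; common: ∅.
  x = 7: f ≡ 0 at y ∈ {0}; g ≡ 0 at y ∈ ∅; common: ∅.
  x = 8: f ≡ 0 at y ∈ {8}; g ≡ 0 at y ∈ ∅; common: ∅.
  x = 9: f ≡ 0 at y ∈ {5}; g ≡ 0 at y ∈ ∅; common: ∅.
  x = 10: f ≡ 0 at y ∈ {2}; g ≡ 0 at y ∈ ∅; common: ∅.
Collecting: common zeros = {(4, 9)}, so the count is 1.
Comparison with the Bézout bound: 1 ≤ 1 = deg(f)·deg(g), as expected for curves with no common component (the bound is attained).


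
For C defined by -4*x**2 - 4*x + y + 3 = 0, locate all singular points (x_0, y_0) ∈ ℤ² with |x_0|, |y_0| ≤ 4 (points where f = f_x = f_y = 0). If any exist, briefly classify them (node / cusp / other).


No singular points in the scanned grid; C is smooth there.

Compute partial derivatives:
  f_x = -8*x - 4.
  f_y = 1.
f_y = 1 is a nonzero constant, so f_y never vanishes: no point (x, y) can satisfy f = f_x = f_y = 0. In particular no (x, y) ∈ {−4, ..., 4}² is singular; the curve is smooth.


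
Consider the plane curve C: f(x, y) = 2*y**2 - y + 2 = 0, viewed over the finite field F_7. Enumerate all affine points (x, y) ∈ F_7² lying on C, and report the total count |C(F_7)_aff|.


Affine F_7-points: ∅; count = 0.

For each of the 49 pairs (x, y) ∈ F_7², evaluate f(x, y) mod 7. Record the zeros.
  x = 0: [0↦2, 1↦3, 2↦1, 3↦3, 4↦2, 5↦5, 6↦5]  zeros at y ∈ ∅
  x = 1: [0↦2, 1↦3, 2↦1, 3↦3, 4↦2, 5↦5, 6↦5]  zeros at y ∈ ∅
  x = 2: [0↦2, 1↦3, 2↦1, 3↦3, 4↦2, 5↦5, 6↦5]  zeros at y ∈ ∅
  x = 3: [0↦2, 1↦3, 2↦1, 3↦3, 4↦2, 5↦5, 6↦5]  zeros at y ∈ ∅
  x = 4: [0↦2, 1↦3, 2↦1, 3↦3, 4↦2, 5↦5, 6↦5]  zeros at y ∈ ∅
  x = 5: [0↦2, 1↦3, 2↦1, 3↦3, 4↦2, 5↦5, 6↦5]  zeros at y ∈ ∅
  x = 6: [0↦2, 1↦3, 2↦1, 3↦3, 4↦2, 5↦5, 6↦5]  zeros at y ∈ ∅
Collecting zeros: affine points = ∅.
Total count |C(F_7)_aff| = 0.


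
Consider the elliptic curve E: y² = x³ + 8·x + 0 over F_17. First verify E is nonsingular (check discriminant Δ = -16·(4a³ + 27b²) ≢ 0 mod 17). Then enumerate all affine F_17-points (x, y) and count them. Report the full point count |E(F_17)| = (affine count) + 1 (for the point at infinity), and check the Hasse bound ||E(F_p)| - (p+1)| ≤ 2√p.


Affine points = {(0, 0), (1, 3), (1, 14), (3, 0), (6, 3), (6, 14), (7, 5), (7, 12), (8, 7), (8, 10), (9, 6), (9, 11), (10, 3), (10, 14), (11, 5), (11, 12), (14, 0), (16, 5), (16, 12)}; affine count = 19; |E(F_17)| = 20.

Discriminant check: Δ ∝ 4a³ + 27b² = 4·8³ + 27·0² = 4·512 + 27·0 ≡ 8 (mod 17). Nonzero ⇒ E is nonsingular.
For each x ∈ F_17, compute rhs = x³ + 8·x + 0 mod 17, then count y ∈ F_17 with y² ≡ rhs.
  x = 0: rhs = 0, matching y values: 0 (1 points).
  x = 1: rhs = 9, matching y values: 3, 14 (2 points).
  x = 2: rhs = 7, matching y values: none (0 points).
  x = 3: rhs = 0, matching y values: 0 (1 points).
  x = 4: rhs = 11, matching y values: none (0 points).
  x = 5: rhs = 12, matching y values: none (0 points).
  x = 6: rhs = 9, matching y values: 3, 14 (2 points).
  x = 7: rhs = 8, matching y values: 5, 12 (2 points).
  x = 8: rhs = 15, matching y values: 7, 10 (2 points).
  x = 9: rhs = 2, matching y values: 6, 11 (2 points).
  x = 10: rhs = 9, matching y values: 3, 14 (2 points).
  x = 11: rhs = 8, matching y values: 5, 12 (2 points).
  x = 12: rhs = 5, matching y values: none (0 points).
  x = 13: rhs = 6, matching y values: none (0 points).
  x = 14: rhs = 0, matching y values: 0 (1 points).
  x = 15: rhs = 10, matching y values: none (0 points).
  x = 16: rhs = 8, matching y values: 5, 12 (2 points).
Total affine count: 19.
Full point count |E(F_17)| = 19 + 1 = 20.
Hasse bound: |20 − (17+1)| = |2| = 2 ≤ 2√17 ≈ 8.2462 ✓.


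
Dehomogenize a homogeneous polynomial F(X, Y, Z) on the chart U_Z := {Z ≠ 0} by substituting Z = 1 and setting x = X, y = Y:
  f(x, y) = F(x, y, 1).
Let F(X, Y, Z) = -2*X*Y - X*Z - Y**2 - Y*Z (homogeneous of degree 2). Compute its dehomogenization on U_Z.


f(x, y) = -2*x*y - x - y**2 - y

On U_Z we set Z = 1. Each monomial c·X^i·Y^j·Z^k in F becomes c·x^i·y^j·1^k = c·x^i·y^j.
Substituting Z = 1: F(X, Y, 1) = -2*x*y - x - y**2 - y.
Note: deg(f) ≤ deg(F) = 2; strict inequality happens when F is divisible by Z (lost terms).


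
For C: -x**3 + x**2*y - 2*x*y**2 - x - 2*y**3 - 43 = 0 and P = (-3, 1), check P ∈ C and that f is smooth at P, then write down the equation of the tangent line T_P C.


Tangent line at P: -36*x + 15*y - 123 = 0.

Step 1: f(-3, 1) = 0, so P lies on C.
Step 2: partial derivatives
  f_x(x, y) = -3*x**2 + 2*x*y - 2*y**2 - 1, f_y(x, y) = x**2 - 4*x*y - 6*y**2.
  f_x(P) = -36, f_y(P) = 15 (gradient nonzero, so P is smooth).
Step 3: tangent line at P: -36·(x − -3) + 15·(y − 1) = 0.
Expanding: -36*x + 15*y - 123 = 0.


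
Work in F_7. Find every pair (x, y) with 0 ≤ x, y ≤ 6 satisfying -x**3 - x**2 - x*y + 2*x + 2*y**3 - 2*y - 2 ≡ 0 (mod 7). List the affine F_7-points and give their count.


Affine F_7-points: {(0, 5), (3, 1), (3, 3), (4, 2), (4, 6), (5, 1), (5, 2), (5, 4)}; count = 8.

For each of the 49 pairs (x, y) ∈ F_7², evaluate f(x, y) mod 7. Record the zeros.
  x = 0: [0↦5, 1↦5, 2↦3, 3↦4, 4↦6, 5↦0, 6↦5]  zeros at y ∈ {5}
  x = 1: [0↦5, 1↦4, 2↦1, 3↦1, 4↦2, 5↦2, 6↦6]  zeros at y ∈ ∅
  x = 2: [0↦4, 1↦2, 2↦5, 3↦4, 4↦4, 5↦3, 6↦6]  zeros at y ∈ ∅
  x = 3: [0↦3, 1↦0, 2↦2, 3↦0, 4↦6, 5↦4, 6↦6]  zeros at y ∈ {1, 3}
  x = 4: [0↦3, 1↦6, 2↦0, 3↦4, 4↦2, 5↦6, 6↦0]  zeros at y ∈ {2, 6}
  x = 5: [0↦5, 1↦0, 2↦0, 3↦3, 4↦0, 5↦3, 6↦3]  zeros at y ∈ {1, 2, 4}
  x = 6: [0↦3, 1↦4, 2↦3, 3↦5, 4↦1, 5↦3, 6↦2]  zeros at y ∈ ∅
Collecting zeros: affine points = {(0, 5), (3, 1), (3, 3), (4, 2), (4, 6), (5, 1), (5, 2), (5, 4)}.
Total count |C(F_7)_aff| = 8.


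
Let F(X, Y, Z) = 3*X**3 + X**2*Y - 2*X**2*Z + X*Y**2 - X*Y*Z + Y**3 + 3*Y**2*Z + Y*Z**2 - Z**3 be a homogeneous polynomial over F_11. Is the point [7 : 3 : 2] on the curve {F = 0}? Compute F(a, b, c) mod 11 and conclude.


F(7,3,2) ≡ 8 (mod 11); P is NOT on the curve.

Evaluate F(7, 3, 2) term-by-term (mod 11).
  3*X**3 ↦ 3·343·1·1 = 1029
  X**2*Y ↦ 1·49·3·1 = 147
  -2*X**2*Z ↦ -2·49·1·2 = -196
  X*Y**2 ↦ 1·7·9·1 = 63
  -X*Y*Z ↦ -1·7·3·2 = -42
  Y**3 ↦ 1·1·27·1 = 27
  3*Y**2*Z ↦ 3·1·9·2 = 54
  Y*Z**2 ↦ 1·1·3·4 = 12
  -Z**3 ↦ -1·1·1·8 = -8
Sum: F(7, 3, 2) = (1029) + (147) + (-196) + (63) + (-42) + (27) + (54) + (12) + (-8) = 1086.
Reducing mod 11: 1086 ≡ 8 (mod 11).
Since F(a, b, c) ≡ 8 ≠ 0 (mod 11), P does NOT lie on the curve.


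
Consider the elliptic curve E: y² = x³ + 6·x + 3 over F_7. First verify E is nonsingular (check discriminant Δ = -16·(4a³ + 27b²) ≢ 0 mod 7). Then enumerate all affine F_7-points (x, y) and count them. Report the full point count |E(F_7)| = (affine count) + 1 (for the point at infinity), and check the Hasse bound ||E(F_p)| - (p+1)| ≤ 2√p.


Affine points = {(2, 3), (2, 4), (4, 0), (5, 2), (5, 5)}; affine count = 5; |E(F_7)| = 6.

Discriminant check: Δ ∝ 4a³ + 27b² = 4·6³ + 27·3² = 4·216 + 27·9 ≡ 1 (mod 7). Nonzero ⇒ E is nonsingular.
For each x ∈ F_7, compute rhs = x³ + 6·x + 3 mod 7, then count y ∈ F_7 with y² ≡ rhs.
  x = 0: rhs = 3, matching y values: none (0 points).
  x = 1: rhs = 3, matching y values: none (0 points).
  x = 2: rhs = 2, matching y values: 3, 4 (2 points).
  x = 3: rhs = 6, matching y values: none (0 points).
  x = 4: rhs = 0, matching y values: 0 (1 points).
  x = 5: rhs = 4, matching y values: 2, 5 (2 points).
  x = 6: rhs = 3, matching y values: none (0 points).
Total affine count: 5.
Full point count |E(F_7)| = 5 + 1 = 6.
Hasse bound: |6 − (7+1)| = |-2| = 2 ≤ 2√7 ≈ 5.2915 ✓.


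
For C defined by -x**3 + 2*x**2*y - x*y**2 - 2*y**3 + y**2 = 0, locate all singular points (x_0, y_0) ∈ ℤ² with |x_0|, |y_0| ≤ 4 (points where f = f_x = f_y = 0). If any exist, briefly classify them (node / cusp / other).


Singular points: {(0, 0)}; classification: cusp.

Compute partial derivatives:
  f_x = -3*x**2 + 4*x*y - y**2.
  f_y = 2*x**2 - 2*x*y - 6*y**2 + 2*y.
Scan x_0 ∈ {−4, ..., 4}. For each x_0, f_y(x_0, y) is a polynomial in y; find its integer roots y ∈ {−4, ..., 4}, then test f_x and f at those candidates.
  x = -4: f_y(-4, y) = -6*y**2 + 10*y + 32; no integer root y with |y| ≤ 4.
  x = -3: f_y(-3, y) = -6*y**2 + 8*y + 18; no integer root y with |y| ≤ 4.
  x = -2: f_y(-2, y) = -6*y**2 + 6*y + 8; no integer root y with |y| ≤ 4.
  x = -1: f_y(-1, y) = -6*y**2 + 4*y + 2; vanishes at y ∈ {1}. (-1, 1): f_x = -8 ≠ 0.
  x = 0: f_y(0, y) = -6*y**2 + 2*y; vanishes at y ∈ {0}. (0, 0): f_x = 0, f = 0 — SINGULAR.
  x = 1: f_y(1, y) = 2 - 6*y**2; no integer root y with |y| ≤ 4.
  x = 2: f_y(2, y) = -6*y**2 - 2*y + 8; vanishes at y ∈ {1}. (2, 1): f_x = -5 ≠ 0.
  x = 3: f_y(3, y) = -6*y**2 - 4*y + 18; no integer root y with |y| ≤ 4.
  x = 4: f_y(4, y) = -6*y**2 - 6*y + 32; no integer root y with |y| ≤ 4.
Only singular point on the grid: (0, 0).
Classify: substitute x = 0 + u, y = 0 + v and expand: f = -u**3 + 2*u**2*v - u*v**2 - 2*v**3 + v**2.
No constant or linear terms (consistent with a singular point). Quadratic part: v**2. Cubic part: -u**3 + 2*u**2*v - u*v**2 - 2*v**3.
The quadratic part v**2 is a perfect square, so there is a single (double) tangent line v = 0, i.e. y = 0. Restricting the cubic part to that line (v = 0) leaves -u**3 ≠ 0, so f is not divisible by v and the branch is v² ≈ u**3 to lowest order — this is a cusp.
Classification: cusp.


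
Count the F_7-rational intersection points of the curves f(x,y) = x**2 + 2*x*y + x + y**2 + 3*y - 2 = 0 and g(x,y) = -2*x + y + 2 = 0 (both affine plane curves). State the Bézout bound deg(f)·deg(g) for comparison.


Common zeros: {(1, 0), (5, 1)}; count = 2; Bézout bound = 2.

deg(f) = 2, deg(g) = 1, so Bézout bound = 2.
Scan x ∈ F_7. For each x, list the y ∈ F_7 with f(x, y) ≡ 0 and those with g(x, y) ≡ 0 (mod 7); the common zeros in that column are the intersection.
  x = 0: f ≡ 0 at y ∈ ∅; g ≡ 0 at y ∈ {5}; common: ∅.
  x = 1: f ≡ 0 at y ∈ {0, 2}; g ≡ 0 at y ∈ {0}; common: {0}.
  x = 2: f ≡ 0 at y ∈ ∅; g ≡ 0 at y ∈ {2}; common: ∅.
  x = 3: f ≡ 0 at y ∈ ∅; g ≡ 0 at y ∈ {4}; common: ∅.
  x = 4: f ≡ 0 at y ∈ {5}; g ≡ 0 at y ∈ {6}; common: ∅.
  x = 5: f ≡ 0 at y ∈ {0, 1}; g ≡ 0 at y ∈ {1}; common: {1}.
  x = 6: f ≡ 0 at y ∈ {1, 5}; g ≡ 0 at y ∈ {3}; common: ∅.
Collecting: common zeros = {(1, 0), (5, 1)}, so the count is 2.
Comparison with the Bézout bound: 2 ≤ 2 = deg(f)·deg(g), as expected for curves with no common component (the bound is attained).


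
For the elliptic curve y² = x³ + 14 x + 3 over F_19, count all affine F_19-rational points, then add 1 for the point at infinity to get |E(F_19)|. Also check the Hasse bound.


Affine points = {(2, 1), (2, 18), (4, 3), (4, 16), (7, 8), (7, 11), (8, 0), (11, 5), (11, 14), (13, 8), (13, 11), (14, 6), (14, 13), (15, 4), (15, 15), (17, 9), (17, 10), (18, 8), (18, 11)}; affine count = 19; |E(F_19)| = 20.

Discriminant check: Δ ∝ 4a³ + 27b² = 4·14³ + 27·3² = 4·2744 + 27·9 ≡ 9 (mod 19). Nonzero ⇒ E is nonsingular.
For each x ∈ F_19, compute rhs = x³ + 14·x + 3 mod 19, then count y ∈ F_19 with y² ≡ rhs.
  x = 0: rhs = 3, matching y values: none (0 points).
  x = 1: rhs = 18, matching y values: none (0 points).
  x = 2: rhs = 1, matching y values: 1, 18 (2 points).
  x = 3: rhs = 15, matching y values: none (0 points).
  x = 4: rhs = 9, matching y values: 3, 16 (2 points).
  x = 5: rhs = 8, matching y values: none (0 points).
  x = 6: rhs = 18, matching y values: none (0 points).
  x = 7: rhs = 7, matching y values: 8, 11 (2 points).
  x = 8: rhs = 0, matching y values: 0 (1 points).
  x = 9: rhs = 3, matching y values: none (0 points).
  x = 10: rhs = 3, matching y values: none (0 points).
  x = 11: rhs = 6, matching y values: 5, 14 (2 points).
  x = 12: rhs = 18, matching y values: none (0 points).
  x = 13: rhs = 7, matching y values: 8, 11 (2 points).
  x = 14: rhs = 17, matching y values: 6, 13 (2 points).
  x = 15: rhs = 16, matching y values: 4, 15 (2 points).
  x = 16: rhs = 10, matching y values: none (0 points).
  x = 17: rhs = 5, matching y values: 9, 10 (2 points).
  x = 18: rhs = 7, matching y values: 8, 11 (2 points).
Total affine count: 19.
Full point count |E(F_19)| = 19 + 1 = 20.
Hasse bound: |20 − (19+1)| = |0| = 0 ≤ 2√19 ≈ 8.7178 ✓.


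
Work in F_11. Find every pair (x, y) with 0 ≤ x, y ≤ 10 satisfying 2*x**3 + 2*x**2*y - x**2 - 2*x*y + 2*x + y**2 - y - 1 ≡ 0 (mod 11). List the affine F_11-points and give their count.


Affine F_11-points: {(0, 4), (0, 8), (1, 5), (1, 7), (2, 3), (2, 5), (3, 4), (3, 7), (4, 1), (4, 9), (6, 0), (6, 7), (9, 5), (9, 6), (10, 4)}; count = 15.

For each of the 121 pairs (x, y) ∈ F_11², evaluate f(x, y) mod 11. Record the zeros.
  x = 0: [0↦10, 1↦10, 2↦1, 3↦5, 4↦0, 5↦8, 6↦7, 7↦8, 8↦0, 9↦5, 10↦1]  zeros at y ∈ {4, 8}
  x = 1: [0↦2, 1↦2, 2↦4, 3↦8, 4↦3, 5↦0, 6↦10, 7↦0, 8↦3, 9↦8, 10↦4]  zeros at y ∈ {5, 7}
  x = 2: [0↦4, 1↦8, 2↦3, 3↦0, 4↦10, 5↦0, 6↦3, 7↦8, 8↦4, 9↦2, 10↦2]  zeros at y ∈ {3, 5}
  x = 3: [0↦6, 1↦7, 2↦10, 3↦4, 4↦0, 5↦9, 6↦9, 7↦0, 8↦4, 9↦10, 10↦7]  zeros at y ∈ {4, 7}
  x = 4: [0↦9, 1↦0, 2↦4, 3↦10, 4↦7, 5↦6, 6↦7, 7↦10, 8↦4, 9↦0, 10↦9]  zeros at y ∈ {1, 9}
  x = 5: [0↦3, 1↦10, 2↦8, 3↦8, 4↦10, 5↦3, 6↦9, 7↦6, 8↦5, 9↦6, 10↦9]  zeros at y ∈ ∅
  x = 6: [0↦0, 1↦5, 2↦1, 3↦10, 4↦10, 5↦1, 6↦5, 7↦0, 8↦8, 9↦7, 10↦8]  zeros at y ∈ {0, 7}
  x = 7: [0↦1, 1↦8, 2↦6, 3↦6, 4↦8, 5↦1, 6↦7, 7↦4, 8↦3, 9↦4, 10↦7]  zeros at y ∈ ∅
  x = 8: [0↦7, 1↦9, 2↦2, 3↦8, 4↦5, 5↦4, 6↦5, 7↦8, 8↦2, 9↦9, 10↦7]  zeros at y ∈ ∅
  x = 9: [0↦8, 1↦9, 2↦1, 3↦6, 4↦2, 5↦0, 6↦0, 7↦2, 8↦6, 9↦1, 10↦9]  zeros at y ∈ {5, 6}
  x = 10: [0↦5, 1↦9, 2↦4, 3↦1, 4↦0, 5↦1, 6↦4, 7↦9, 8↦5, 9↦3, 10↦3]  zeros at y ∈ {4}
Collecting zeros: affine points = {(0, 4), (0, 8), (1, 5), (1, 7), (2, 3), (2, 5), (3, 4), (3, 7), (4, 1), (4, 9), (6, 0), (6, 7), (9, 5), (9, 6), (10, 4)}.
Total count |C(F_11)_aff| = 15.


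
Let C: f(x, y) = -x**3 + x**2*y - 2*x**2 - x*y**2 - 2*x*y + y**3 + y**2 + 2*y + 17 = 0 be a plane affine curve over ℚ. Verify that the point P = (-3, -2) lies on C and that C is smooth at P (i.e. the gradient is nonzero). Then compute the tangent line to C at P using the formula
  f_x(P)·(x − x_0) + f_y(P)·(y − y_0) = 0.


Tangent line at P: -3*x + 13*y + 17 = 0.

Step 1: f(-3, -2) = 0, so P lies on C.
Step 2: partial derivatives
  f_x(x, y) = -3*x**2 + 2*x*y - 4*x - y**2 - 2*y, f_y(x, y) = x**2 - 2*x*y - 2*x + 3*y**2 + 2*y + 2.
  f_x(P) = -3, f_y(P) = 13 (gradient nonzero, so P is smooth).
Step 3: tangent line at P: -3·(x − -3) + 13·(y − -2) = 0.
Expanding: -3*x + 13*y + 17 = 0.


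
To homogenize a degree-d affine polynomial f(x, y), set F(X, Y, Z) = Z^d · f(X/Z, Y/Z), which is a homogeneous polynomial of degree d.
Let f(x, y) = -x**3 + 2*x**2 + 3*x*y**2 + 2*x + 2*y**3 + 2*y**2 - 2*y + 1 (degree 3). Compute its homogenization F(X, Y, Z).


F(X, Y, Z) = -X**3 + 2*X**2*Z + 3*X*Y**2 + 2*X*Z**2 + 2*Y**3 + 2*Y**2*Z - 2*Y*Z**2 + Z**3

deg(f) = 3.
Substitute x = X/Z, y = Y/Z into f, then multiply by Z^3.
  monomial -1·x^3·y^0 ↦ -1·X^3·Y^0·Z^0.
  monomial 2·x^2·y^0 ↦ 2·X^2·Y^0·Z^1.
  monomial 3·x^1·y^2 ↦ 3·X^1·Y^2·Z^0.
  monomial 2·x^1·y^0 ↦ 2·X^1·Y^0·Z^2.
  monomial 2·x^0·y^3 ↦ 2·X^0·Y^3·Z^0.
  monomial 2·x^0·y^2 ↦ 2·X^0·Y^2·Z^1.
  monomial -2·x^0·y^1 ↦ -2·X^0·Y^1·Z^2.
  monomial 1·x^0·y^0 ↦ 1·X^0·Y^0·Z^3.
Collecting: F(X, Y, Z) = -X**3 + 2*X**2*Z + 3*X*Y**2 + 2*X*Z**2 + 2*Y**3 + 2*Y**2*Z - 2*Y*Z**2 + Z**3.


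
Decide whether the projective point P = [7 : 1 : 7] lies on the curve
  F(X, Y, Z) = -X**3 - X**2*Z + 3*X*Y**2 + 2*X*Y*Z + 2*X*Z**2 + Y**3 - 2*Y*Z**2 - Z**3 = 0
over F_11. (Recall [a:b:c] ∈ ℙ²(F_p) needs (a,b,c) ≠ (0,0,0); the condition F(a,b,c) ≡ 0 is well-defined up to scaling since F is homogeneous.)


F(7,1,7) ≡ 9 (mod 11); P is NOT on the curve.

Evaluate F(7, 1, 7) term-by-term (mod 11).
  -X**3 ↦ -1·343·1·1 = -343
  -X**2*Z ↦ -1·49·1·7 = -343
  3*X*Y**2 ↦ 3·7·1·1 = 21
  2*X*Y*Z ↦ 2·7·1·7 = 98
  2*X*Z**2 ↦ 2·7·1·49 = 686
  Y**3 ↦ 1·1·1·1 = 1
  -2*Y*Z**2 ↦ -2·1·1·49 = -98
  -Z**3 ↦ -1·1·1·343 = -343
Sum: F(7, 1, 7) = (-343) + (-343) + (21) + (98) + (686) + (1) + (-98) + (-343) = -321.
Reducing mod 11: -321 ≡ 9 (mod 11).
Since F(a, b, c) ≡ 9 ≠ 0 (mod 11), P does NOT lie on the curve.


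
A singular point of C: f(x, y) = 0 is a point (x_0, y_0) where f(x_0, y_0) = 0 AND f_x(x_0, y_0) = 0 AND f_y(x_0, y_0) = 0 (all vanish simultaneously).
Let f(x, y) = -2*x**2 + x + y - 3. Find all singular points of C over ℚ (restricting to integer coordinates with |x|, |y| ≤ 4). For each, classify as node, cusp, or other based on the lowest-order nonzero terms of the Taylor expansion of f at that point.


No singular points in the scanned grid; C is smooth there.

Compute partial derivatives:
  f_x = 1 - 4*x.
  f_y = 1.
f_y = 1 is a nonzero constant, so f_y never vanishes: no point (x, y) can satisfy f = f_x = f_y = 0. In particular no (x, y) ∈ {−4, ..., 4}² is singular; the curve is smooth.


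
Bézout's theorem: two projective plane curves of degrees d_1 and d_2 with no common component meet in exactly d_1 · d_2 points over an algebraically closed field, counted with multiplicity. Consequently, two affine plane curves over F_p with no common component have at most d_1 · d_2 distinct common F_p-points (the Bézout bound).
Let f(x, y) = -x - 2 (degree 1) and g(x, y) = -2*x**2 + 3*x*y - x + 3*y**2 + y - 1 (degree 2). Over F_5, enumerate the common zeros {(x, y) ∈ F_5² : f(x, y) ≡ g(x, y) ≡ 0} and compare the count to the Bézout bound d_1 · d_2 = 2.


Common zeros: {(3, 2), (3, 3)}; count = 2; Bézout bound = 2.

deg(f) = 1, deg(g) = 2, so Bézout bound = 2.
Scan x ∈ F_5. For each x, list the y ∈ F_5 with f(x, y) ≡ 0 and those with g(x, y) ≡ 0 (mod 5); the common zeros in that column are the intersection.
  x = 0: f ≡ 0 at y ∈ ∅; g ≡ 0 at y ∈ ∅; common: ∅.
  x = 1: f ≡ 0 at y ∈ ∅; g ≡ 0 at y ∈ {3, 4}; common: ∅.
  x = 2: f ≡ 0 at y ∈ ∅; g ≡ 0 at y ∈ {2, 4}; common: ∅.
  x = 3: f ≡ 0 at y ∈ {0, 1, 2, 3, 4}; g ≡ 0 at y ∈ {2, 3}; common: {2, 3}.
  x = 4: f ≡ 0 at y ∈ ∅; g ≡ 0 at y ∈ ∅; common: ∅.
Collecting: common zeros = {(3, 2), (3, 3)}, so the count is 2.
Comparison with the Bézout bound: 2 ≤ 2 = deg(f)·deg(g), as expected for curves with no common component (the bound is attained).


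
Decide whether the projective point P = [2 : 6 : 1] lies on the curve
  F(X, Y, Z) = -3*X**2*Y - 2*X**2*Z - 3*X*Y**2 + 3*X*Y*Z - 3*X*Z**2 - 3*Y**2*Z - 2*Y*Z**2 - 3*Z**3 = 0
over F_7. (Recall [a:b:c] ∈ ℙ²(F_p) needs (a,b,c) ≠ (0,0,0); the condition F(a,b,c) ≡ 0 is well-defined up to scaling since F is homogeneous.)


F(2,6,1) ≡ 3 (mod 7); P is NOT on the curve.

Evaluate F(2, 6, 1) term-by-term (mod 7).
  -3*X**2*Y ↦ -3·4·6·1 = -72
  -2*X**2*Z ↦ -2·4·1·1 = -8
  -3*X*Y**2 ↦ -3·2·36·1 = -216
  3*X*Y*Z ↦ 3·2·6·1 = 36
  -3*X*Z**2 ↦ -3·2·1·1 = -6
  -3*Y**2*Z ↦ -3·1·36·1 = -108
  -2*Y*Z**2 ↦ -2·1·6·1 = -12
  -3*Z**3 ↦ -3·1·1·1 = -3
Sum: F(2, 6, 1) = (-72) + (-8) + (-216) + (36) + (-6) + (-108) + (-12) + (-3) = -389.
Reducing mod 7: -389 ≡ 3 (mod 7).
Since F(a, b, c) ≡ 3 ≠ 0 (mod 7), P does NOT lie on the curve.


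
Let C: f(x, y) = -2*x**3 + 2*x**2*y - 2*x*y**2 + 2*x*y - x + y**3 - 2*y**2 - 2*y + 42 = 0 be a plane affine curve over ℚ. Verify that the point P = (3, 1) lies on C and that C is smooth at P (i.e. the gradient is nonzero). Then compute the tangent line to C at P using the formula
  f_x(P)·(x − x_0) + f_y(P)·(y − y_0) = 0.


Tangent line at P: -43*x + 9*y + 120 = 0.

Step 1: f(3, 1) = 0, so P lies on C.
Step 2: partial derivatives
  f_x(x, y) = -6*x**2 + 4*x*y - 2*y**2 + 2*y - 1, f_y(x, y) = 2*x**2 - 4*x*y + 2*x + 3*y**2 - 4*y - 2.
  f_x(P) = -43, f_y(P) = 9 (gradient nonzero, so P is smooth).
Step 3: tangent line at P: -43·(x − 3) + 9·(y − 1) = 0.
Expanding: -43*x + 9*y + 120 = 0.


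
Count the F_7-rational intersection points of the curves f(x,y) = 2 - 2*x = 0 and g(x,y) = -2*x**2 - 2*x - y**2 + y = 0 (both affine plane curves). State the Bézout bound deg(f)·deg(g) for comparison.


Common zeros: ∅; count = 0; Bézout bound = 2.

deg(f) = 1, deg(g) = 2, so Bézout bound = 2.
Scan x ∈ F_7. For each x, list the y ∈ F_7 with f(x, y) ≡ 0 and those with g(x, y) ≡ 0 (mod 7); the common zeros in that column are the intersection.
  x = 0: f ≡ 0 at y ∈ ∅; g ≡ 0 at y ∈ {0, 1}; common: ∅.
  x = 1: f ≡ 0 at y ∈ {0, 1, 2, 3, 4, 5, 6}; g ≡ 0 at y ∈ ∅; common: ∅.
  x = 2: f ≡ 0 at y ∈ ∅; g ≡ 0 at y ∈ {2, 6}; common: ∅.
  x = 3: f ≡ 0 at y ∈ ∅; g ≡ 0 at y ∈ ∅; common: ∅.
  x = 4: f ≡ 0 at y ∈ ∅; g ≡ 0 at y ∈ {2, 6}; common: ∅.
  x = 5: f ≡ 0 at y ∈ ∅; g ≡ 0 at y ∈ ∅; common: ∅.
  x = 6: f ≡ 0 at y ∈ ∅; g ≡ 0 at y ∈ {0, 1}; common: ∅.
Collecting: common zeros = ∅, so the count is 0.
Comparison with the Bézout bound: 0 ≤ 2 = deg(f)·deg(g), as expected for curves with no common component (the affine F_7-count falls short of the bound because intersections may lie at infinity, over extension fields, or carry multiplicity).


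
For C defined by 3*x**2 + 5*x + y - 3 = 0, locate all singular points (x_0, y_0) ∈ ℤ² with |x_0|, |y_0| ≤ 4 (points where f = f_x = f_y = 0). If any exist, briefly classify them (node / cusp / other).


No singular points in the scanned grid; C is smooth there.

Compute partial derivatives:
  f_x = 6*x + 5.
  f_y = 1.
f_y = 1 is a nonzero constant, so f_y never vanishes: no point (x, y) can satisfy f = f_x = f_y = 0. In particular no (x, y) ∈ {−4, ..., 4}² is singular; the curve is smooth.


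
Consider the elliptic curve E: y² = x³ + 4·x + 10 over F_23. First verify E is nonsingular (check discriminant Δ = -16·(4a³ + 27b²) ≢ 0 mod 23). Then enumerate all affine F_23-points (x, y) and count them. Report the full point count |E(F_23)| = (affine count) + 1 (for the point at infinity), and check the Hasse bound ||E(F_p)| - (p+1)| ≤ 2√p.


Affine points = {(2, 7), (2, 16), (3, 7), (3, 16), (7, 6), (7, 17), (8, 5), (8, 18), (9, 4), (9, 19), (14, 2), (14, 21), (15, 8), (15, 15), (17, 0), (18, 7), (18, 16)}; affine count = 17; |E(F_23)| = 18.

Discriminant check: Δ ∝ 4a³ + 27b² = 4·4³ + 27·10² = 4·64 + 27·100 ≡ 12 (mod 23). Nonzero ⇒ E is nonsingular.
For each x ∈ F_23, compute rhs = x³ + 4·x + 10 mod 23, then count y ∈ F_23 with y² ≡ rhs.
  x = 0: rhs = 10, matching y values: none (0 points).
  x = 1: rhs = 15, matching y values: none (0 points).
  x = 2: rhs = 3, matching y values: 7, 16 (2 points).
  x = 3: rhs = 3, matching y values: 7, 16 (2 points).
  x = 4: rhs = 21, matching y values: none (0 points).
  x = 5: rhs = 17, matching y values: none (0 points).
  x = 6: rhs = 20, matching y values: none (0 points).
  x = 7: rhs = 13, matching y values: 6, 17 (2 points).
  x = 8: rhs = 2, matching y values: 5, 18 (2 points).
  x = 9: rhs = 16, matching y values: 4, 19 (2 points).
  x = 10: rhs = 15, matching y values: none (0 points).
  x = 11: rhs = 5, matching y values: none (0 points).
  x = 12: rhs = 15, matching y values: none (0 points).
  x = 13: rhs = 5, matching y values: none (0 points).
  x = 14: rhs = 4, matching y values: 2, 21 (2 points).
  x = 15: rhs = 18, matching y values: 8, 15 (2 points).
  x = 16: rhs = 7, matching y values: none (0 points).
  x = 17: rhs = 0, matching y values: 0 (1 points).
  x = 18: rhs = 3, matching y values: 7, 16 (2 points).
  x = 19: rhs = 22, matching y values: none (0 points).
  x = 20: rhs = 17, matching y values: none (0 points).
  x = 21: rhs = 17, matching y values: none (0 points).
  x = 22: rhs = 5, matching y values: none (0 points).
Total affine count: 17.
Full point count |E(F_23)| = 17 + 1 = 18.
Hasse bound: |18 − (23+1)| = |-6| = 6 ≤ 2√23 ≈ 9.5917 ✓.


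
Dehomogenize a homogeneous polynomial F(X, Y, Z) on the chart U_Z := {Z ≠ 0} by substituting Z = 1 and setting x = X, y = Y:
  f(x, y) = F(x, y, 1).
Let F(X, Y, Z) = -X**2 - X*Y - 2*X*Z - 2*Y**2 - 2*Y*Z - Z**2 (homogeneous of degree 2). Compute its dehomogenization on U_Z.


f(x, y) = -x**2 - x*y - 2*x - 2*y**2 - 2*y - 1

On U_Z we set Z = 1. Each monomial c·X^i·Y^j·Z^k in F becomes c·x^i·y^j·1^k = c·x^i·y^j.
Substituting Z = 1: F(X, Y, 1) = -x**2 - x*y - 2*x - 2*y**2 - 2*y - 1.
Note: deg(f) ≤ deg(F) = 2; strict inequality happens when F is divisible by Z (lost terms).


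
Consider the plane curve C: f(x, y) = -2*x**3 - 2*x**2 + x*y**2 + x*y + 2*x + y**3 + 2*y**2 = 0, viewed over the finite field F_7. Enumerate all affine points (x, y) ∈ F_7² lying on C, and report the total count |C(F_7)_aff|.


Affine F_7-points: {(0, 0), (0, 5), (1, 5), (2, 3), (4, 2), (5, 5)}; count = 6.

For each of the 49 pairs (x, y) ∈ F_7², evaluate f(x, y) mod 7. Record the zeros.
  x = 0: [0↦0, 1↦3, 2↦2, 3↦3, 4↦5, 5↦0, 6↦1]  zeros at y ∈ {0, 5}
  x = 1: [0↦5, 1↦3, 2↦6, 3↦6, 4↦2, 5↦0, 6↦6]  zeros at y ∈ {5}
  x = 2: [0↦1, 1↦1, 2↦1, 3↦0, 4↦4, 5↦5, 6↦2]  zeros at y ∈ {3}
  x = 3: [0↦4, 1↦6, 2↦3, 3↦1, 4↦6, 5↦3, 6↦5]  zeros at y ∈ ∅
  x = 4: [0↦2, 1↦6, 2↦0, 3↦4, 4↦3, 5↦3, 6↦3]  zeros at y ∈ {2}
  x = 5: [0↦4, 1↦3, 2↦1, 3↦4, 4↦4, 5↦0, 6↦5]  zeros at y ∈ {5}
  x = 6: [0↦5, 1↦6, 2↦1, 3↦3, 4↦4, 5↦3, 6↦6]  zeros at y ∈ ∅
Collecting zeros: affine points = {(0, 0), (0, 5), (1, 5), (2, 3), (4, 2), (5, 5)}.
Total count |C(F_7)_aff| = 6.


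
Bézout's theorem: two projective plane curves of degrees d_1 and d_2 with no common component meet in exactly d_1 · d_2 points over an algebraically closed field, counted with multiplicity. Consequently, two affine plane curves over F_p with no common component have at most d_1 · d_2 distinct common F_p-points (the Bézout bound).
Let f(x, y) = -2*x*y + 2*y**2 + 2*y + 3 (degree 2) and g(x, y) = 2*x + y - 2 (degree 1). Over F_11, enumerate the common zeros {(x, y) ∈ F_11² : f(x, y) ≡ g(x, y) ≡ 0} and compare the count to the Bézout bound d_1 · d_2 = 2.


Common zeros: ∅; count = 0; Bézout bound = 2.

deg(f) = 2, deg(g) = 1, so Bézout bound = 2.
Scan x ∈ F_11. For each x, list the y ∈ F_11 with f(x, y) ≡ 0 and those with g(x, y) ≡ 0 (mod 11); the common zeros in that column are the intersection.
  x = 0: f ≡ 0 at y ∈ ∅; g ≡ 0 at y ∈ {2}; common: ∅.
  x = 1: f ≡ 0 at y ∈ {2, 9}; g ≡ 0 at y ∈ {0}; common: ∅.
  x = 2: f ≡ 0 at y ∈ ∅; g ≡ 0 at y ∈ {9}; common: ∅.
  x = 3: f ≡ 0 at y ∈ {5, 8}; g ≡ 0 at y ∈ {7}; common: ∅.
  x = 4: f ≡ 0 at y ∈ {4, 10}; g ≡ 0 at y ∈ {5}; common: ∅.
  x = 5: f ≡ 0 at y ∈ ∅; g ≡ 0 at y ∈ {3}; common: ∅.
  x = 6: f ≡ 0 at y ∈ ∅; g ≡ 0 at y ∈ {1}; common: ∅.
  x = 7: f ≡ 0 at y ∈ ∅; g ≡ 0 at y ∈ {10}; common: ∅.
  x = 8: f ≡ 0 at y ∈ ∅; g ≡ 0 at y ∈ {8}; common: ∅.
  x = 9: f ≡ 0 at y ∈ {1, 7}; g ≡ 0 at y ∈ {6}; common: ∅.
  x = 10: f ≡ 0 at y ∈ {3, 6}; g ≡ 0 at y ∈ {4}; common: ∅.
Collecting: common zeros = ∅, so the count is 0.
Comparison with the Bézout bound: 0 ≤ 2 = deg(f)·deg(g), as expected for curves with no common component (the affine F_11-count falls short of the bound because intersections may lie at infinity, over extension fields, or carry multiplicity).


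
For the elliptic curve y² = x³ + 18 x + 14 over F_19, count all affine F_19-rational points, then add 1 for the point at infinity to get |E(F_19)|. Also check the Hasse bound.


Affine points = {(2, 1), (2, 18), (3, 0), (4, 6), (4, 13), (5, 1), (5, 18), (8, 9), (8, 10), (10, 4), (10, 15), (11, 2), (11, 17), (12, 1), (12, 18), (15, 7), (15, 12), (16, 3), (16, 16)}; affine count = 19; |E(F_19)| = 20.

Discriminant check: Δ ∝ 4a³ + 27b² = 4·18³ + 27·14² = 4·5832 + 27·196 ≡ 6 (mod 19). Nonzero ⇒ E is nonsingular.
For each x ∈ F_19, compute rhs = x³ + 18·x + 14 mod 19, then count y ∈ F_19 with y² ≡ rhs.
  x = 0: rhs = 14, matching y values: none (0 points).
  x = 1: rhs = 14, matching y values: none (0 points).
  x = 2: rhs = 1, matching y values: 1, 18 (2 points).
  x = 3: rhs = 0, matching y values: 0 (1 points).
  x = 4: rhs = 17, matching y values: 6, 13 (2 points).
  x = 5: rhs = 1, matching y values: 1, 18 (2 points).
  x = 6: rhs = 15, matching y values: none (0 points).
  x = 7: rhs = 8, matching y values: none (0 points).
  x = 8: rhs = 5, matching y values: 9, 10 (2 points).
  x = 9: rhs = 12, matching y values: none (0 points).
  x = 10: rhs = 16, matching y values: 4, 15 (2 points).
  x = 11: rhs = 4, matching y values: 2, 17 (2 points).
  x = 12: rhs = 1, matching y values: 1, 18 (2 points).
  x = 13: rhs = 13, matching y values: none (0 points).
  x = 14: rhs = 8, matching y values: none (0 points).
  x = 15: rhs = 11, matching y values: 7, 12 (2 points).
  x = 16: rhs = 9, matching y values: 3, 16 (2 points).
  x = 17: rhs = 8, matching y values: none (0 points).
  x = 18: rhs = 14, matching y values: none (0 points).
Total affine count: 19.
Full point count |E(F_19)| = 19 + 1 = 20.
Hasse bound: |20 − (19+1)| = |0| = 0 ≤ 2√19 ≈ 8.7178 ✓.


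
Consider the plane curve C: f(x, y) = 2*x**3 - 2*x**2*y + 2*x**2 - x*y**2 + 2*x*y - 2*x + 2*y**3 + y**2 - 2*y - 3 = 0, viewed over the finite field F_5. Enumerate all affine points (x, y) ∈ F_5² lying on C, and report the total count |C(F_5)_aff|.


Affine F_5-points: {(2, 4), (4, 4)}; count = 2.

For each of the 25 pairs (x, y) ∈ F_5², evaluate f(x, y) mod 5. Record the zeros.
  x = 0: [0↦2, 1↦3, 2↦3, 3↦4, 4↦3]  zeros at y ∈ ∅
  x = 1: [0↦4, 1↦4, 2↦1, 3↦2, 4↦4]  zeros at y ∈ ∅
  x = 2: [0↦2, 1↦2, 2↦2, 3↦4, 4↦0]  zeros at y ∈ {4}
  x = 3: [0↦3, 1↦4, 2↦3, 3↦2, 4↦3]  zeros at y ∈ ∅
  x = 4: [0↦4, 1↦2, 2↦1, 3↦3, 4↦0]  zeros at y ∈ {4}
Collecting zeros: affine points = {(2, 4), (4, 4)}.
Total count |C(F_5)_aff| = 2.


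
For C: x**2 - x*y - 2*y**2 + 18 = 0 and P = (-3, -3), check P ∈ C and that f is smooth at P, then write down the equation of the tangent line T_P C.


Tangent line at P: -3*x + 15*y + 36 = 0.

Step 1: f(-3, -3) = 0, so P lies on C.
Step 2: partial derivatives
  f_x(x, y) = 2*x - y, f_y(x, y) = -x - 4*y.
  f_x(P) = -3, f_y(P) = 15 (gradient nonzero, so P is smooth).
Step 3: tangent line at P: -3·(x − -3) + 15·(y − -3) = 0.
Expanding: -3*x + 15*y + 36 = 0.


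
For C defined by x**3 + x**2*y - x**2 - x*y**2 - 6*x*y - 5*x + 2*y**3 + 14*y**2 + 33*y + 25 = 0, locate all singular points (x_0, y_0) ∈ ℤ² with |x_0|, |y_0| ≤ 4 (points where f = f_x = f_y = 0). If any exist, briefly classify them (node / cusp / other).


Singular points: {(1, -2)}; classification: cusp.

Compute partial derivatives:
  f_x = 3*x**2 + 2*x*y - 2*x - y**2 - 6*y - 5.
  f_y = x**2 - 2*x*y - 6*x + 6*y**2 + 28*y + 33.
Scan x_0 ∈ {−4, ..., 4}. For each x_0, f_y(x_0, y) is a polynomial in y; find its integer roots y ∈ {−4, ..., 4}, then test f_x and f at those candidates.
  x = -4: f_y(-4, y) = 6*y**2 + 36*y + 73; no integer root y with |y| ≤ 4.
  x = -3: f_y(-3, y) = 6*y**2 + 34*y + 60; no integer root y with |y| ≤ 4.
  x = -2: f_y(-2, y) = 6*y**2 + 32*y + 49; no integer root y with |y| ≤ 4.
  x = -1: f_y(-1, y) = 6*y**2 + 30*y + 40; no integer root y with |y| ≤ 4.
  x = 0: f_y(0, y) = 6*y**2 + 28*y + 33; no integer root y with |y| ≤ 4.
  x = 1: f_y(1, y) = 6*y**2 + 26*y + 28; vanishes at y ∈ {-2}. (1, -2): f_x = 0, f = 0 — SINGULAR.
  x = 2: f_y(2, y) = 6*y**2 + 24*y + 25; no integer root y with |y| ≤ 4.
  x = 3: f_y(3, y) = 6*y**2 + 22*y + 24; no integer root y with |y| ≤ 4.
  x = 4: f_y(4, y) = 6*y**2 + 20*y + 25; no integer root y with |y| ≤ 4.
Only singular point on the grid: (1, -2).
Classify: substitute x = 1 + u, y = -2 + v and expand: f = u**3 + u**2*v - u*v**2 + 2*v**3 + v**2.
No constant or linear terms (consistent with a singular point). Quadratic part: v**2. Cubic part: u**3 + u**2*v - u*v**2 + 2*v**3.
The quadratic part v**2 is a perfect square, so there is a single (double) tangent line v = 0, i.e. y = -2. Restricting the cubic part to that line (v = 0) leaves u**3 ≠ 0, so f is not divisible by v and the branch is v² ≈ -u**3 to lowest order — this is a cusp.
Classification: cusp.


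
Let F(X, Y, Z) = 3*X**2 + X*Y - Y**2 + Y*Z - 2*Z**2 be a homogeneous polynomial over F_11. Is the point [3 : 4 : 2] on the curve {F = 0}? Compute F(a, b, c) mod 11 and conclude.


F(3,4,2) ≡ 1 (mod 11); P is NOT on the curve.

Evaluate F(3, 4, 2) term-by-term (mod 11).
  3*X**2 ↦ 3·9·1·1 = 27
  X*Y ↦ 1·3·4·1 = 12
  -Y**2 ↦ -1·1·16·1 = -16
  Y*Z ↦ 1·1·4·2 = 8
  -2*Z**2 ↦ -2·1·1·4 = -8
Sum: F(3, 4, 2) = (27) + (12) + (-16) + (8) + (-8) = 23.
Reducing mod 11: 23 ≡ 1 (mod 11).
Since F(a, b, c) ≡ 1 ≠ 0 (mod 11), P does NOT lie on the curve.


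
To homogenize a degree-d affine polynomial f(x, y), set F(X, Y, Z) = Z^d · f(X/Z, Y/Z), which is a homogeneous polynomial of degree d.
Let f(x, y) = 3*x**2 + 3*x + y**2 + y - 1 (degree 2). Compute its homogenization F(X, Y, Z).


F(X, Y, Z) = 3*X**2 + 3*X*Z + Y**2 + Y*Z - Z**2

deg(f) = 2.
Substitute x = X/Z, y = Y/Z into f, then multiply by Z^2.
  monomial 3·x^2·y^0 ↦ 3·X^2·Y^0·Z^0.
  monomial 3·x^1·y^0 ↦ 3·X^1·Y^0·Z^1.
  monomial 1·x^0·y^2 ↦ 1·X^0·Y^2·Z^0.
  monomial 1·x^0·y^1 ↦ 1·X^0·Y^1·Z^1.
  monomial -1·x^0·y^0 ↦ -1·X^0·Y^0·Z^2.
Collecting: F(X, Y, Z) = 3*X**2 + 3*X*Z + Y**2 + Y*Z - Z**2.


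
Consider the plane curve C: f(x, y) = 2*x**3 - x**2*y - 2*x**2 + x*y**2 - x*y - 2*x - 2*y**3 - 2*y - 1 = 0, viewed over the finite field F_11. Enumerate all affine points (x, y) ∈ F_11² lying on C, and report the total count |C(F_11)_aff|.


Affine F_11-points: {(2, 8), (7, 7), (8, 4), (9, 5), (10, 10)}; count = 5.

For each of the 121 pairs (x, y) ∈ F_11², evaluate f(x, y) mod 11. Record the zeros.
  x = 0: [0↦10, 1↦6, 2↦1, 3↦5, 4↦6, 5↦3, 6↦6, 7↦3, 8↦4, 9↦8, 10↦3]  zeros at y ∈ ∅
  x = 1: [0↦8, 1↦3, 2↦10, 3↦6, 4↦1, 5↦5, 6↦6, 7↦3, 8↦6, 9↦3, 10↦4]  zeros at y ∈ ∅
  x = 2: [0↦3, 1↦6, 2↦1, 3↦9, 4↦7, 5↦5, 6↦2, 7↦8, 8↦0, 9↦10, 10↦4]  zeros at y ∈ {8}
  x = 3: [0↦7, 1↦5, 2↦8, 3↦4, 4↦3, 5↦4, 6↦6, 7↦8, 8↦9, 9↦8, 10↦4]  zeros at y ∈ ∅
  x = 4: [0↦10, 1↦1, 2↦10, 3↦3, 4↦1, 5↦3, 6↦8, 7↦4, 8↦1, 9↦9, 10↦5]  zeros at y ∈ ∅
  x = 5: [0↦2, 1↦6, 2↦8, 3↦7, 4↦2, 5↦3, 6↦9, 7↦8, 8↦10, 9↦3, 10↦8]  zeros at y ∈ ∅
  x = 6: [0↦6, 1↦10, 2↦3, 3↦6, 4↦7, 5↦5, 6↦10, 7↦10, 8↦4, 9↦2, 10↦3]  zeros at y ∈ ∅
  x = 7: [0↦1, 1↦3, 2↦7, 3↦1, 4↦6, 5↦10, 6↦1, 7↦0, 8↦6, 9↦7, 10↦2]  zeros at y ∈ {7}
  x = 8: [0↦10, 1↦8, 2↦10, 3↦4, 4↦0, 5↦8, 6↦5, 7↦1, 8↦6, 9↦8, 10↦6]  zeros at y ∈ {4}
  x = 9: [0↦1, 1↦4, 2↦2, 3↦5, 4↦1, 5↦0, 6↦1, 7↦3, 8↦5, 9↦6, 10↦5]  zeros at y ∈ {5}
  x = 10: [0↦8, 1↦3, 2↦6, 3↦5, 4↦10, 5↦9, 6↦1, 7↦7, 8↦4, 9↦2, 10↦0]  zeros at y ∈ {10}
Collecting zeros: affine points = {(2, 8), (7, 7), (8, 4), (9, 5), (10, 10)}.
Total count |C(F_11)_aff| = 5.


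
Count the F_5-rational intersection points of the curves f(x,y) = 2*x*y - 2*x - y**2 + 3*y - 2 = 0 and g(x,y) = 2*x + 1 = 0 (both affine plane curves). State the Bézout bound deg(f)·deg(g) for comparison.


Common zeros: {(2, 1)}; count = 1; Bézout bound = 2.

deg(f) = 2, deg(g) = 1, so Bézout bound = 2.
Scan x ∈ F_5. For each x, list the y ∈ F_5 with f(x, y) ≡ 0 and those with g(x, y) ≡ 0 (mod 5); the common zeros in that column are the intersection.
  x = 0: f ≡ 0 at y ∈ {1, 2}; g ≡ 0 at y ∈ ∅; common: ∅.
  x = 1: f ≡ 0 at y ∈ {1, 4}; g ≡ 0 at y ∈ ∅; common: ∅.
  x = 2: f ≡ 0 at y ∈ {1}; g ≡ 0 at y ∈ {0, 1, 2, 3, 4}; common: {1}.
  x = 3: f ≡ 0 at y ∈ {1, 3}; g ≡ 0 at y ∈ ∅; common: ∅.
  x = 4: f ≡ 0 at y ∈ {0, 1}; g ≡ 0 at y ∈ ∅; common: ∅.
Collecting: common zeros = {(2, 1)}, so the count is 1.
Comparison with the Bézout bound: 1 ≤ 2 = deg(f)·deg(g), as expected for curves with no common component (the affine F_5-count falls short of the bound because intersections may lie at infinity, over extension fields, or carry multiplicity).


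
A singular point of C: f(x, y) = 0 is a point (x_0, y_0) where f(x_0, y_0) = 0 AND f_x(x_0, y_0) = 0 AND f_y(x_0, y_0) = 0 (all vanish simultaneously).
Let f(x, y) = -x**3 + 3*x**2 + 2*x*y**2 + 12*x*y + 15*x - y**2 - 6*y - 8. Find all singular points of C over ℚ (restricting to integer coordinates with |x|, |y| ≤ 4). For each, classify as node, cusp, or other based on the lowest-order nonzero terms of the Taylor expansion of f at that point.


Singular points: {(1, -3)}; classification: cusp.

Compute partial derivatives:
  f_x = -3*x**2 + 6*x + 2*y**2 + 12*y + 15.
  f_y = 4*x*y + 12*x - 2*y - 6.
Scan x_0 ∈ {−4, ..., 4}. For each x_0, f_y(x_0, y) is a polynomial in y; find its integer roots y ∈ {−4, ..., 4}, then test f_x and f at those candidates.
  x = -4: f_y(-4, y) = -18*y - 54; vanishes at y ∈ {-3}. (-4, -3): f_x = -75 ≠ 0.
  x = -3: f_y(-3, y) = -14*y - 42; vanishes at y ∈ {-3}. (-3, -3): f_x = -48 ≠ 0.
  x = -2: f_y(-2, y) = -10*y - 30; vanishes at y ∈ {-3}. (-2, -3): f_x = -27 ≠ 0.
  x = -1: f_y(-1, y) = -6*y - 18; vanishes at y ∈ {-3}. (-1, -3): f_x = -12 ≠ 0.
  x = 0: f_y(0, y) = -2*y - 6; vanishes at y ∈ {-3}. (0, -3): f_x = -3 ≠ 0.
  x = 1: f_y(1, y) = 2*y + 6; vanishes at y ∈ {-3}. (1, -3): f_x = 0, f = 0 — SINGULAR.
  x = 2: f_y(2, y) = 6*y + 18; vanishes at y ∈ {-3}. (2, -3): f_x = -3 ≠ 0.
  x = 3: f_y(3, y) = 10*y + 30; vanishes at y ∈ {-3}. (3, -3): f_x = -12 ≠ 0.
  x = 4: f_y(4, y) = 14*y + 42; vanishes at y ∈ {-3}. (4, -3): f_x = -27 ≠ 0.
Only singular point on the grid: (1, -3).
Classify: substitute x = 1 + u, y = -3 + v and expand: f = -u**3 + 2*u*v**2 + v**2.
No constant or linear terms (consistent with a singular point). Quadratic part: v**2. Cubic part: -u**3 + 2*u*v**2.
The quadratic part v**2 is a perfect square, so there is a single (double) tangent line v = 0, i.e. y = -3. Restricting the cubic part to that line (v = 0) leaves -u**3 ≠ 0, so f is not divisible by v and the branch is v² ≈ u**3 to lowest order — this is a cusp.
Classification: cusp.
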